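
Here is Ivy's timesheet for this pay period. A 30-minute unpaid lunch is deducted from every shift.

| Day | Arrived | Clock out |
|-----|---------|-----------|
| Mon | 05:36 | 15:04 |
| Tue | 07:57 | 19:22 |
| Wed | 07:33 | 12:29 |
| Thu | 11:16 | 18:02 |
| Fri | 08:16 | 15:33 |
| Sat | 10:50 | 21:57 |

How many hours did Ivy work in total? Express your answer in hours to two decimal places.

Mon: 05:36–15:04 = 9 h 28 min; less 30 min break → 8 h 58 min
Tue: 07:57–19:22 = 11 h 25 min; less 30 min break → 10 h 55 min
Wed: 07:33–12:29 = 4 h 56 min; less 30 min break → 4 h 26 min
Thu: 11:16–18:02 = 6 h 46 min; less 30 min break → 6 h 16 min
Fri: 08:16–15:33 = 7 h 17 min; less 30 min break → 6 h 47 min
Sat: 10:50–21:57 = 11 h 7 min; less 30 min break → 10 h 37 min
Total: 8 h 58 min + 10 h 55 min + 4 h 26 min + 6 h 16 min + 6 h 47 min + 10 h 37 min = 47 h 59 min.

47.98 hours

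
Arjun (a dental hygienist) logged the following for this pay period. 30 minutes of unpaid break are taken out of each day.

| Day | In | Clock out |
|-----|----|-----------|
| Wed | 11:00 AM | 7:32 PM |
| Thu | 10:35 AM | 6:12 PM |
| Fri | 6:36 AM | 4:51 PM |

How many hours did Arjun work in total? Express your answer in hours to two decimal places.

Wed: 11:00 AM–7:32 PM = 8 h 32 min; less 30 min break → 8 h 2 min
Thu: 10:35 AM–6:12 PM = 7 h 37 min; less 30 min break → 7 h 7 min
Fri: 6:36 AM–4:51 PM = 10 h 15 min; less 30 min break → 9 h 45 min
Total: 8 h 2 min + 7 h 7 min + 9 h 45 min = 24 h 54 min.

24.90 hours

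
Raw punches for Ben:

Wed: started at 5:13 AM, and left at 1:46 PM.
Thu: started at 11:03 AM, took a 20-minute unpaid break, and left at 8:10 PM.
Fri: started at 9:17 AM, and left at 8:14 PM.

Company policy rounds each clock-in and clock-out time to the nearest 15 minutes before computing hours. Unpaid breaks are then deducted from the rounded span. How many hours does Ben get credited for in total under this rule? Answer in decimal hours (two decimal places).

Wed: in 5:13 AM→5:15 AM, out 1:46 PM→1:45 PM; 8 h 30 min
Thu: in 11:03 AM→11:00 AM, out 8:10 PM→8:15 PM; 9 h 15 min − 20 min = 8 h 55 min
Fri: in 9:17 AM→9:15 AM, out 8:14 PM→8:15 PM; 11 h 0 min
Total credited: 28 h 25 min.

28.42 hours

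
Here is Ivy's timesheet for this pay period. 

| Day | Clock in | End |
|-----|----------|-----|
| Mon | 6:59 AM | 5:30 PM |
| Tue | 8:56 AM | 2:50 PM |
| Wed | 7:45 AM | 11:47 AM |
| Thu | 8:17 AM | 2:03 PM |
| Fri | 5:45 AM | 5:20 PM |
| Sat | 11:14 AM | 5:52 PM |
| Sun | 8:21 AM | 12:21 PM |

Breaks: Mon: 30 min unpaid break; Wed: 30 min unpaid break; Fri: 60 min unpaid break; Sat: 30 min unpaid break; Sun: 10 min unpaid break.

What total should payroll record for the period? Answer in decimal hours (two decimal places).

Mon: 6:59 AM–5:30 PM = 10 h 31 min; less 30 min break → 10 h 1 min
Tue: 8:56 AM–2:50 PM = 5 h 54 min
Wed: 7:45 AM–11:47 AM = 4 h 2 min; less 30 min break → 3 h 32 min
Thu: 8:17 AM–2:03 PM = 5 h 46 min
Fri: 5:45 AM–5:20 PM = 11 h 35 min; less 60 min break → 10 h 35 min
Sat: 11:14 AM–5:52 PM = 6 h 38 min; less 30 min break → 6 h 8 min
Sun: 8:21 AM–12:21 PM = 4 h 0 min; less 10 min break → 3 h 50 min
Total: 10 h 1 min + 5 h 54 min + 3 h 32 min + 5 h 46 min + 10 h 35 min + 6 h 8 min + 3 h 50 min = 45 h 46 min.

45.77 hours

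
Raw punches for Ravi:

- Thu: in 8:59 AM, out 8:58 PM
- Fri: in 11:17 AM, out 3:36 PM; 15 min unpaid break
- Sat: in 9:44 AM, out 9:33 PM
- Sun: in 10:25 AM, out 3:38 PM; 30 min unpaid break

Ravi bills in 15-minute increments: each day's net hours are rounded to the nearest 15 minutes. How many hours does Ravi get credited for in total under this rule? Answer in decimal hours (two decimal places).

32.50 hours

Thu: 8:59 AM–8:58 PM = 11 h 59 min → rounds to 12 h 0 min
Fri: 11:17 AM–3:36 PM = 4 h 19 min − 15 min = 4 h 4 min → rounds to 4 h 0 min
Sat: 9:44 AM–9:33 PM = 11 h 49 min → rounds to 11 h 45 min
Sun: 10:25 AM–3:38 PM = 5 h 13 min − 30 min = 4 h 43 min → rounds to 4 h 45 min
Total credited: 32 h 30 min.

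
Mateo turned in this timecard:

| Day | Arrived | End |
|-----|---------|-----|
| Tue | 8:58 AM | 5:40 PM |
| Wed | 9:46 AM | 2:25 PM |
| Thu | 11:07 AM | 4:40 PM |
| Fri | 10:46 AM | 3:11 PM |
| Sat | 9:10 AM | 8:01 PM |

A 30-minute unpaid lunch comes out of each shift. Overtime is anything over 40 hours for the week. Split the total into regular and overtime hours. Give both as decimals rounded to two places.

Regular 31.67 hours, overtime 0.00 hours

Tue: 8:58 AM–5:40 PM = 8 h 42 min; less 30 min break → 8 h 12 min
Wed: 9:46 AM–2:25 PM = 4 h 39 min; less 30 min break → 4 h 9 min
Thu: 11:07 AM–4:40 PM = 5 h 33 min; less 30 min break → 5 h 3 min
Fri: 10:46 AM–3:11 PM = 4 h 25 min; less 30 min break → 3 h 55 min
Sat: 9:10 AM–8:01 PM = 10 h 51 min; less 30 min break → 10 h 21 min
Total worked: 31 h 40 min = 31.67 h.
Threshold 40 h → overtime 0 h 0 min, regular 31 h 40 min.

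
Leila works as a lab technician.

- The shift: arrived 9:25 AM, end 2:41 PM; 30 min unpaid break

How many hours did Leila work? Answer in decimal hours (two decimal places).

4.77 hours

The shift: 9:25 AM–2:41 PM = 5 h 16 min; less 30 min break → 4 h 46 min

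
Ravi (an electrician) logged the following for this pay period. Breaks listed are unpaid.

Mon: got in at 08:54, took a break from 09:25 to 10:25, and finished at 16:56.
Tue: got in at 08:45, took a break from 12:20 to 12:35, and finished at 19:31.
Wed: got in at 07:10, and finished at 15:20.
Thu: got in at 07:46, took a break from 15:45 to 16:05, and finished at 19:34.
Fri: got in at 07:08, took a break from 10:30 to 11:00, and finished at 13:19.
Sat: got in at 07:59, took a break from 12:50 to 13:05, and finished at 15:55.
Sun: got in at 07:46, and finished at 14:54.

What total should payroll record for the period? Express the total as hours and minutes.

57 h 41 min

Mon: 08:54–16:56 = 8 h 2 min; less 60 min break → 7 h 2 min
Tue: 08:45–19:31 = 10 h 46 min; less 15 min break → 10 h 31 min
Wed: 07:10–15:20 = 8 h 10 min
Thu: 07:46–19:34 = 11 h 48 min; less 20 min break → 11 h 28 min
Fri: 07:08–13:19 = 6 h 11 min; less 30 min break → 5 h 41 min
Sat: 07:59–15:55 = 7 h 56 min; less 15 min break → 7 h 41 min
Sun: 07:46–14:54 = 7 h 8 min
Total: 7 h 2 min + 10 h 31 min + 8 h 10 min + 11 h 28 min + 5 h 41 min + 7 h 41 min + 7 h 8 min = 57 h 41 min.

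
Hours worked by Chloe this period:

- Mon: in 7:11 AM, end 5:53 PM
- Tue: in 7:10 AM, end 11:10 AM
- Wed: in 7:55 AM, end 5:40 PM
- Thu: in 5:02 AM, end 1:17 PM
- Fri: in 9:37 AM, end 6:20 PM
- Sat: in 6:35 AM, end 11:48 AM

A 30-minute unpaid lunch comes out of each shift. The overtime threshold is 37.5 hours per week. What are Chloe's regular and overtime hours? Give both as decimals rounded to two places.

Mon: 7:11 AM–5:53 PM = 10 h 42 min; less 30 min break → 10 h 12 min
Tue: 7:10 AM–11:10 AM = 4 h 0 min; less 30 min break → 3 h 30 min
Wed: 7:55 AM–5:40 PM = 9 h 45 min; less 30 min break → 9 h 15 min
Thu: 5:02 AM–1:17 PM = 8 h 15 min; less 30 min break → 7 h 45 min
Fri: 9:37 AM–6:20 PM = 8 h 43 min; less 30 min break → 8 h 13 min
Sat: 6:35 AM–11:48 AM = 5 h 13 min; less 30 min break → 4 h 43 min
Total worked: 43 h 38 min = 43.63 h.
Threshold 37.5 h → overtime 6 h 8 min, regular 37 h 30 min.

Regular 37.50 hours, overtime 6.13 hours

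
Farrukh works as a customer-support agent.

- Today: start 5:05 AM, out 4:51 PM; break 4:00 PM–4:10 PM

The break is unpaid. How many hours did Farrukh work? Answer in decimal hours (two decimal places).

Today: 5:05 AM–4:51 PM = 11 h 46 min; less 10 min break → 11 h 36 min

11.60 hours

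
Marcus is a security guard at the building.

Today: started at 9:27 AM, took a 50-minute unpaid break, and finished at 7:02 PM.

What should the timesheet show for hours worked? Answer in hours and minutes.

8 h 45 min

Today: 9:27 AM–7:02 PM = 9 h 35 min; less 50 min break → 8 h 45 min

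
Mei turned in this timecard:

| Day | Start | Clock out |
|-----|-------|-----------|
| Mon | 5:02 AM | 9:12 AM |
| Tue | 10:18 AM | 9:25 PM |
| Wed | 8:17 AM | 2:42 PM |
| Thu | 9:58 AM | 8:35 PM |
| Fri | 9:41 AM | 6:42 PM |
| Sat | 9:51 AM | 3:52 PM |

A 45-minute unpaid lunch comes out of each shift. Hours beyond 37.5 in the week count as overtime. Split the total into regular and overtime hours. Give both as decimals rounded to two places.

Regular 37.50 hours, overtime 5.35 hours

Mon: 5:02 AM–9:12 AM = 4 h 10 min; less 45 min break → 3 h 25 min
Tue: 10:18 AM–9:25 PM = 11 h 7 min; less 45 min break → 10 h 22 min
Wed: 8:17 AM–2:42 PM = 6 h 25 min; less 45 min break → 5 h 40 min
Thu: 9:58 AM–8:35 PM = 10 h 37 min; less 45 min break → 9 h 52 min
Fri: 9:41 AM–6:42 PM = 9 h 1 min; less 45 min break → 8 h 16 min
Sat: 9:51 AM–3:52 PM = 6 h 1 min; less 45 min break → 5 h 16 min
Total worked: 42 h 51 min = 42.85 h.
Threshold 37.5 h → overtime 5 h 21 min, regular 37 h 30 min.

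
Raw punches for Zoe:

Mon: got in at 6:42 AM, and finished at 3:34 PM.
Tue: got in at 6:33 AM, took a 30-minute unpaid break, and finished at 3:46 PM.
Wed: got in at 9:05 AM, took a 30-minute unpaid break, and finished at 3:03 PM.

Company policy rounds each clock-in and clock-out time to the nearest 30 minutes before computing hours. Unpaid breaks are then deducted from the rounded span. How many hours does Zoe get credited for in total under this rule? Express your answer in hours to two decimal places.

23.50 hours

Mon: in 6:42 AM→6:30 AM, out 3:34 PM→3:30 PM; 9 h 0 min
Tue: in 6:33 AM→6:30 AM, out 3:46 PM→4:00 PM; 9 h 30 min − 30 min = 9 h 0 min
Wed: in 9:05 AM→9:00 AM, out 3:03 PM→3:00 PM; 6 h 0 min − 30 min = 5 h 30 min
Total credited: 23 h 30 min.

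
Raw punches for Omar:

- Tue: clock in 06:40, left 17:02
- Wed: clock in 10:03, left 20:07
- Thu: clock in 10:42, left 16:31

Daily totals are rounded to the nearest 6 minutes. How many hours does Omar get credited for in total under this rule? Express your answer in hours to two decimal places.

26.30 hours

Tue: 06:40–17:02 = 10 h 22 min → rounds to 10 h 24 min
Wed: 10:03–20:07 = 10 h 4 min → rounds to 10 h 6 min
Thu: 10:42–16:31 = 5 h 49 min → rounds to 5 h 48 min
Total credited: 26 h 18 min.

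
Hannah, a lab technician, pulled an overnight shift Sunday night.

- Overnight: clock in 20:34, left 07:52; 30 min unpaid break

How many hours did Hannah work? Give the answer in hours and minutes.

10 h 48 min

Overnight: 20:34 → midnight = 3 h 26 min; midnight → 07:52 = 7 h 52 min; span 11 h 18 min; less 30 min break → 10 h 48 min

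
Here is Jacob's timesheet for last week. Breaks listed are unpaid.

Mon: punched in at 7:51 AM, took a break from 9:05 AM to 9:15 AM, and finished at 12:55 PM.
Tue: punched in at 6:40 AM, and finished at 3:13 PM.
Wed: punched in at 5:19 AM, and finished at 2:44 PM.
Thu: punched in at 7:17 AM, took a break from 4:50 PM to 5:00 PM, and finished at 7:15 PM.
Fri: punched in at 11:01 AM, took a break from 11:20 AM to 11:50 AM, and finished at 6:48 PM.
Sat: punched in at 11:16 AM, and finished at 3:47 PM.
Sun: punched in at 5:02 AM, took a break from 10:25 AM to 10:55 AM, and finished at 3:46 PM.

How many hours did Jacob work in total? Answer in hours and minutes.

Mon: 7:51 AM–12:55 PM = 5 h 4 min; less 10 min break → 4 h 54 min
Tue: 6:40 AM–3:13 PM = 8 h 33 min
Wed: 5:19 AM–2:44 PM = 9 h 25 min
Thu: 7:17 AM–7:15 PM = 11 h 58 min; less 10 min break → 11 h 48 min
Fri: 11:01 AM–6:48 PM = 7 h 47 min; less 30 min break → 7 h 17 min
Sat: 11:16 AM–3:47 PM = 4 h 31 min
Sun: 5:02 AM–3:46 PM = 10 h 44 min; less 30 min break → 10 h 14 min
Total: 4 h 54 min + 8 h 33 min + 9 h 25 min + 11 h 48 min + 7 h 17 min + 4 h 31 min + 10 h 14 min = 56 h 42 min.

56 h 42 min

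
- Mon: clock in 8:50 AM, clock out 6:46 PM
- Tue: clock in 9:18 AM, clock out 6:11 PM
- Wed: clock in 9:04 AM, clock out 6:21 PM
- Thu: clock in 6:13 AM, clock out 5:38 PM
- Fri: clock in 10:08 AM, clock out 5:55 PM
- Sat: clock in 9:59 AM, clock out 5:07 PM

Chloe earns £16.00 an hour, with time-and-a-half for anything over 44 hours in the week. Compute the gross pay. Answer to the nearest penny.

Mon: 8:50 AM–6:46 PM = 9 h 56 min
Tue: 9:18 AM–6:11 PM = 8 h 53 min
Wed: 9:04 AM–6:21 PM = 9 h 17 min
Thu: 6:13 AM–5:38 PM = 11 h 25 min
Fri: 10:08 AM–5:55 PM = 7 h 47 min
Sat: 9:59 AM–5:07 PM = 7 h 8 min
Total worked: 54 h 26 min = 3266 min.
Regular 44 h 0 min = 2640 min at £16.00/h; overtime 10 h 26 min = 626 min at £24.00/h.
Pay = (2640 × £16.00 + 626 × £24.00) ÷ 60 = £954.40.

£954.40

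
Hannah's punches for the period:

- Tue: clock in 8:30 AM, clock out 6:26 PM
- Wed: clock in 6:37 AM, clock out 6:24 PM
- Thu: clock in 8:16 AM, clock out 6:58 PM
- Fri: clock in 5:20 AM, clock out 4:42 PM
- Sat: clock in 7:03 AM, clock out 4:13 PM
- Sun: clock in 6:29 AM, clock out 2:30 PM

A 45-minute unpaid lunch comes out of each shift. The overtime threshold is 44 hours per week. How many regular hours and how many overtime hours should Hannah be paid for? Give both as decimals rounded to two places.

Regular 44.00 hours, overtime 12.47 hours

Tue: 8:30 AM–6:26 PM = 9 h 56 min; less 45 min break → 9 h 11 min
Wed: 6:37 AM–6:24 PM = 11 h 47 min; less 45 min break → 11 h 2 min
Thu: 8:16 AM–6:58 PM = 10 h 42 min; less 45 min break → 9 h 57 min
Fri: 5:20 AM–4:42 PM = 11 h 22 min; less 45 min break → 10 h 37 min
Sat: 7:03 AM–4:13 PM = 9 h 10 min; less 45 min break → 8 h 25 min
Sun: 6:29 AM–2:30 PM = 8 h 1 min; less 45 min break → 7 h 16 min
Total worked: 56 h 28 min = 56.47 h.
Threshold 44 h → overtime 12 h 28 min, regular 44 h 0 min.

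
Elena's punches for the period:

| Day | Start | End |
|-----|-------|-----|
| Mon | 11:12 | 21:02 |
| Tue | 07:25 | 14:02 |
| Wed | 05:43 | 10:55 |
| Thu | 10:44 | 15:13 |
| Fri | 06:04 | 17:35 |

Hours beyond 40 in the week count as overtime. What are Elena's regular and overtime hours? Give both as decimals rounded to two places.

Regular 37.65 hours, overtime 0.00 hours

Mon: 11:12–21:02 = 9 h 50 min
Tue: 07:25–14:02 = 6 h 37 min
Wed: 05:43–10:55 = 5 h 12 min
Thu: 10:44–15:13 = 4 h 29 min
Fri: 06:04–17:35 = 11 h 31 min
Total worked: 37 h 39 min = 37.65 h.
Threshold 40 h → overtime 0 h 0 min, regular 37 h 39 min.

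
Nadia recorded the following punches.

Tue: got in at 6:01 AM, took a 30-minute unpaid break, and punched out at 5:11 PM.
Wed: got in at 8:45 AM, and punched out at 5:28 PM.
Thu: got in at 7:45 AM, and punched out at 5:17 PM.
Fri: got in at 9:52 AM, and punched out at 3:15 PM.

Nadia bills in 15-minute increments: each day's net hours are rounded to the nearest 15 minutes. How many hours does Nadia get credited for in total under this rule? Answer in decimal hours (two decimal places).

Tue: 6:01 AM–5:11 PM = 11 h 10 min − 30 min = 10 h 40 min → rounds to 10 h 45 min
Wed: 8:45 AM–5:28 PM = 8 h 43 min → rounds to 8 h 45 min
Thu: 7:45 AM–5:17 PM = 9 h 32 min → rounds to 9 h 30 min
Fri: 9:52 AM–3:15 PM = 5 h 23 min → rounds to 5 h 30 min
Total credited: 34 h 30 min.

34.50 hours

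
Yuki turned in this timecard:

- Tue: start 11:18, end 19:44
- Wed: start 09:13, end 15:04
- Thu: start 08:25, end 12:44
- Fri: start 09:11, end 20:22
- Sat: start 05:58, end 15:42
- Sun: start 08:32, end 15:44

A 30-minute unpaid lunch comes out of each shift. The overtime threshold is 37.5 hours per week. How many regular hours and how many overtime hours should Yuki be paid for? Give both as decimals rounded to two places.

Regular 37.50 hours, overtime 6.22 hours

Tue: 11:18–19:44 = 8 h 26 min; less 30 min break → 7 h 56 min
Wed: 09:13–15:04 = 5 h 51 min; less 30 min break → 5 h 21 min
Thu: 08:25–12:44 = 4 h 19 min; less 30 min break → 3 h 49 min
Fri: 09:11–20:22 = 11 h 11 min; less 30 min break → 10 h 41 min
Sat: 05:58–15:42 = 9 h 44 min; less 30 min break → 9 h 14 min
Sun: 08:32–15:44 = 7 h 12 min; less 30 min break → 6 h 42 min
Total worked: 43 h 43 min = 43.72 h.
Threshold 37.5 h → overtime 6 h 13 min, regular 37 h 30 min.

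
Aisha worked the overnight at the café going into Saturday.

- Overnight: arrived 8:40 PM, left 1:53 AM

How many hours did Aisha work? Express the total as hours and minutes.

5 h 13 min

Overnight: 8:40 PM → midnight = 3 h 20 min; midnight → 1:53 AM = 1 h 53 min; span 5 h 13 min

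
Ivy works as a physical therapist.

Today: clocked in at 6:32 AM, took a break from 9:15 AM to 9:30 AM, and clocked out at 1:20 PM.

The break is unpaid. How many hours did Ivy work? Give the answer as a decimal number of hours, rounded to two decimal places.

Today: 6:32 AM–1:20 PM = 6 h 48 min; less 15 min break → 6 h 33 min

6.55 hours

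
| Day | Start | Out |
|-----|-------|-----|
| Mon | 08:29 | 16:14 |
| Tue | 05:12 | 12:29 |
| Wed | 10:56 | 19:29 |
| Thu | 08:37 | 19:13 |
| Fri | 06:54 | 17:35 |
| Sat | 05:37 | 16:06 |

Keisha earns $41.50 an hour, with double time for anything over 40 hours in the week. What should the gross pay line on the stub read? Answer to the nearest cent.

$2934.05

Mon: 08:29–16:14 = 7 h 45 min
Tue: 05:12–12:29 = 7 h 17 min
Wed: 10:56–19:29 = 8 h 33 min
Thu: 08:37–19:13 = 10 h 36 min
Fri: 06:54–17:35 = 10 h 41 min
Sat: 05:37–16:06 = 10 h 29 min
Total worked: 55 h 21 min = 3321 min.
Regular 40 h 0 min = 2400 min at $41.50/h; overtime 15 h 21 min = 921 min at $83.00/h.
Pay = (2400 × $41.50 + 921 × $83.00) ÷ 60 = $2934.05.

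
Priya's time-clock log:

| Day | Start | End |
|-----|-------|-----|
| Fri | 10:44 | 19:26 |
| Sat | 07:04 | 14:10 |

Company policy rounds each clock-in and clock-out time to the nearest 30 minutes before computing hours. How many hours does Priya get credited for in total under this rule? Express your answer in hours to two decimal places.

16.00 hours

Fri: in 10:44→10:30, out 19:26→19:30; 9 h 0 min
Sat: in 07:04→07:00, out 14:10→14:00; 7 h 0 min
Total credited: 16 h 0 min.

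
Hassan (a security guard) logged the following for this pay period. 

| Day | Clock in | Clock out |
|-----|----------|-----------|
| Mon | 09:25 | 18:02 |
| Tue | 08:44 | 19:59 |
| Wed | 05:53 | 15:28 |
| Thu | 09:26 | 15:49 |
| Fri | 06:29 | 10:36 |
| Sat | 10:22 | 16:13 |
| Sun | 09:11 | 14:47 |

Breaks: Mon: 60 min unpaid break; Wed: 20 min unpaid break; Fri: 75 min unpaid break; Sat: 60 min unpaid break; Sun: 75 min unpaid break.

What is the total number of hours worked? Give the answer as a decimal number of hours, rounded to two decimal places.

Mon: 09:25–18:02 = 8 h 37 min; less 60 min break → 7 h 37 min
Tue: 08:44–19:59 = 11 h 15 min
Wed: 05:53–15:28 = 9 h 35 min; less 20 min break → 9 h 15 min
Thu: 09:26–15:49 = 6 h 23 min
Fri: 06:29–10:36 = 4 h 7 min; less 75 min break → 2 h 52 min
Sat: 10:22–16:13 = 5 h 51 min; less 60 min break → 4 h 51 min
Sun: 09:11–14:47 = 5 h 36 min; less 75 min break → 4 h 21 min
Total: 7 h 37 min + 11 h 15 min + 9 h 15 min + 6 h 23 min + 2 h 52 min + 4 h 51 min + 4 h 21 min = 46 h 34 min.

46.57 hours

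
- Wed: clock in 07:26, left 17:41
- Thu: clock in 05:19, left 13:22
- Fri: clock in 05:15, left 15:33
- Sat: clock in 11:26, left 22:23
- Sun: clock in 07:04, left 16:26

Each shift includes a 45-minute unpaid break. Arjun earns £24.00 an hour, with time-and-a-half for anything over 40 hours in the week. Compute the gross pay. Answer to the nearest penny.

Wed: 07:26–17:41 = 10 h 15 min; less 45 min break → 9 h 30 min
Thu: 05:19–13:22 = 8 h 3 min; less 45 min break → 7 h 18 min
Fri: 05:15–15:33 = 10 h 18 min; less 45 min break → 9 h 33 min
Sat: 11:26–22:23 = 10 h 57 min; less 45 min break → 10 h 12 min
Sun: 07:04–16:26 = 9 h 22 min; less 45 min break → 8 h 37 min
Total worked: 45 h 10 min = 2710 min.
Regular 40 h 0 min = 2400 min at £24.00/h; overtime 5 h 10 min = 310 min at £36.00/h.
Pay = (2400 × £24.00 + 310 × £36.00) ÷ 60 = £1146.00.

£1146.00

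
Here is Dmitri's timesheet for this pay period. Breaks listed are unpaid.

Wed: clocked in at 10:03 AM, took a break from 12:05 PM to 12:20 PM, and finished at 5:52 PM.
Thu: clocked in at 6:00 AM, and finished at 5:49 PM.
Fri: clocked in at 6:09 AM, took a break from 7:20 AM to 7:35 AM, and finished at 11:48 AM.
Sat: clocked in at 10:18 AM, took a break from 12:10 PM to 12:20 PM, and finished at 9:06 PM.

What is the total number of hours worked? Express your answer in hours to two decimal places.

35.42 hours

Wed: 10:03 AM–5:52 PM = 7 h 49 min; less 15 min break → 7 h 34 min
Thu: 6:00 AM–5:49 PM = 11 h 49 min
Fri: 6:09 AM–11:48 AM = 5 h 39 min; less 15 min break → 5 h 24 min
Sat: 10:18 AM–9:06 PM = 10 h 48 min; less 10 min break → 10 h 38 min
Total: 7 h 34 min + 11 h 49 min + 5 h 24 min + 10 h 38 min = 35 h 25 min.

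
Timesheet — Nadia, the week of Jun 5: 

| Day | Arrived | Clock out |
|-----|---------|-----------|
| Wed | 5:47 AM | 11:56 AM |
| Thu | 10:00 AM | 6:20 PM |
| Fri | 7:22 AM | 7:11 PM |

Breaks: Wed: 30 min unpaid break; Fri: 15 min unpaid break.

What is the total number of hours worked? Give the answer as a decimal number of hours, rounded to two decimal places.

Wed: 5:47 AM–11:56 AM = 6 h 9 min; less 30 min break → 5 h 39 min
Thu: 10:00 AM–6:20 PM = 8 h 20 min
Fri: 7:22 AM–7:11 PM = 11 h 49 min; less 15 min break → 11 h 34 min
Total: 5 h 39 min + 8 h 20 min + 11 h 34 min = 25 h 33 min.

25.55 hours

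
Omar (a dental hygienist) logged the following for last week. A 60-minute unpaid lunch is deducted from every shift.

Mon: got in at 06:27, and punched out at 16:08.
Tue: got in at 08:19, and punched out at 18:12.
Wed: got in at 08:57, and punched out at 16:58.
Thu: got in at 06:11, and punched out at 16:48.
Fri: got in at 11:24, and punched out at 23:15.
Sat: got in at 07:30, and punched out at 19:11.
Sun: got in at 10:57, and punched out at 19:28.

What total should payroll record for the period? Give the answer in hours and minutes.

63 h 15 min

Mon: 06:27–16:08 = 9 h 41 min; less 60 min break → 8 h 41 min
Tue: 08:19–18:12 = 9 h 53 min; less 60 min break → 8 h 53 min
Wed: 08:57–16:58 = 8 h 1 min; less 60 min break → 7 h 1 min
Thu: 06:11–16:48 = 10 h 37 min; less 60 min break → 9 h 37 min
Fri: 11:24–23:15 = 11 h 51 min; less 60 min break → 10 h 51 min
Sat: 07:30–19:11 = 11 h 41 min; less 60 min break → 10 h 41 min
Sun: 10:57–19:28 = 8 h 31 min; less 60 min break → 7 h 31 min
Total: 8 h 41 min + 8 h 53 min + 7 h 1 min + 9 h 37 min + 10 h 51 min + 10 h 41 min + 7 h 31 min = 63 h 15 min.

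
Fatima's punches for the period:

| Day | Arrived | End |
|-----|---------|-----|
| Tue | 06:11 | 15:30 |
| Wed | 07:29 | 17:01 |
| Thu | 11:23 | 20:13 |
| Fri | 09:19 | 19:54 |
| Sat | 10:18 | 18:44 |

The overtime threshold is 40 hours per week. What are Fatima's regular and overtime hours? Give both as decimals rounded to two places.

Regular 40.00 hours, overtime 6.70 hours

Tue: 06:11–15:30 = 9 h 19 min
Wed: 07:29–17:01 = 9 h 32 min
Thu: 11:23–20:13 = 8 h 50 min
Fri: 09:19–19:54 = 10 h 35 min
Sat: 10:18–18:44 = 8 h 26 min
Total worked: 46 h 42 min = 46.70 h.
Threshold 40 h → overtime 6 h 42 min, regular 40 h 0 min.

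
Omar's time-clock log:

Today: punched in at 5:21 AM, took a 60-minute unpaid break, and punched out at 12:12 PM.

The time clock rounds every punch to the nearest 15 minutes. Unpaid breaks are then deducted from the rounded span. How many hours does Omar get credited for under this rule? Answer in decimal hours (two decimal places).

Today: in 5:21 AM→5:15 AM, out 12:12 PM→12:15 PM; 7 h 0 min − 60 min = 6 h 0 min

6.00 hours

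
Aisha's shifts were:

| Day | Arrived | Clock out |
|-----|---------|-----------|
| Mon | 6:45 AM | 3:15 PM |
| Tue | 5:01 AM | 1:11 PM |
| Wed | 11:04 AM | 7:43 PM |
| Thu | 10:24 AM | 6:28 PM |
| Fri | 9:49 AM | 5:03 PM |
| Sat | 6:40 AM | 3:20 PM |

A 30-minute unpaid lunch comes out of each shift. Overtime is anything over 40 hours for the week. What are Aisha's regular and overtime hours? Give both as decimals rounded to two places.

Mon: 6:45 AM–3:15 PM = 8 h 30 min; less 30 min break → 8 h 0 min
Tue: 5:01 AM–1:11 PM = 8 h 10 min; less 30 min break → 7 h 40 min
Wed: 11:04 AM–7:43 PM = 8 h 39 min; less 30 min break → 8 h 9 min
Thu: 10:24 AM–6:28 PM = 8 h 4 min; less 30 min break → 7 h 34 min
Fri: 9:49 AM–5:03 PM = 7 h 14 min; less 30 min break → 6 h 44 min
Sat: 6:40 AM–3:20 PM = 8 h 40 min; less 30 min break → 8 h 10 min
Total worked: 46 h 17 min = 46.28 h.
Threshold 40 h → overtime 6 h 17 min, regular 40 h 0 min.

Regular 40.00 hours, overtime 6.28 hours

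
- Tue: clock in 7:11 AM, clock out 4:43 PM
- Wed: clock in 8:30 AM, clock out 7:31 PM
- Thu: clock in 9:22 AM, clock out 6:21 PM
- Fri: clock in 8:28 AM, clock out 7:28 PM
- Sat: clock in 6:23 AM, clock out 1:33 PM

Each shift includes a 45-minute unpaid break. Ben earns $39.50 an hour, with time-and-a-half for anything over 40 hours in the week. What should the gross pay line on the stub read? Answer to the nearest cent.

Tue: 7:11 AM–4:43 PM = 9 h 32 min; less 45 min break → 8 h 47 min
Wed: 8:30 AM–7:31 PM = 11 h 1 min; less 45 min break → 10 h 16 min
Thu: 9:22 AM–6:21 PM = 8 h 59 min; less 45 min break → 8 h 14 min
Fri: 8:28 AM–7:28 PM = 11 h 0 min; less 45 min break → 10 h 15 min
Sat: 6:23 AM–1:33 PM = 7 h 10 min; less 45 min break → 6 h 25 min
Total worked: 43 h 57 min = 2637 min.
Regular 40 h 0 min = 2400 min at $39.50/h; overtime 3 h 57 min = 237 min at $59.25/h.
Pay = (2400 × $39.50 + 237 × $59.25) ÷ 60 = $1814.04.

$1814.04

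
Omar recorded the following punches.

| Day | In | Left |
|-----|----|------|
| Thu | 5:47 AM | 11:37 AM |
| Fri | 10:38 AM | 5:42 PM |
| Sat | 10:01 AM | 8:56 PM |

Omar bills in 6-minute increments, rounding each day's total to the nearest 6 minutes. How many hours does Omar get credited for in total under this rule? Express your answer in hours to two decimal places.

Thu: 5:47 AM–11:37 AM = 5 h 50 min → rounds to 5 h 48 min
Fri: 10:38 AM–5:42 PM = 7 h 4 min → rounds to 7 h 6 min
Sat: 10:01 AM–8:56 PM = 10 h 55 min → rounds to 10 h 54 min
Total credited: 23 h 48 min.

23.80 hours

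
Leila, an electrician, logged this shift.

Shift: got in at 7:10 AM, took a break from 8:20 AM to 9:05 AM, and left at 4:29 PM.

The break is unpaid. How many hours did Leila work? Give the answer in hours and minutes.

Shift: 7:10 AM–4:29 PM = 9 h 19 min; less 45 min break → 8 h 34 min

8 h 34 min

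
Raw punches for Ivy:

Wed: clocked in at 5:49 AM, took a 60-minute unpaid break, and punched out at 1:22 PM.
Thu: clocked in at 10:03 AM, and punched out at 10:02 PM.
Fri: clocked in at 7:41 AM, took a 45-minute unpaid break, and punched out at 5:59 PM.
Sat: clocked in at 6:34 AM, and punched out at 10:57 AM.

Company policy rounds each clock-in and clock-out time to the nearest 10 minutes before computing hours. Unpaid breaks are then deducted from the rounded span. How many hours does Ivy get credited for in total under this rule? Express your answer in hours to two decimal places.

32.58 hours

Wed: in 5:49 AM→5:50 AM, out 1:22 PM→1:20 PM; 7 h 30 min − 60 min = 6 h 30 min
Thu: in 10:03 AM→10:00 AM, out 10:02 PM→10:00 PM; 12 h 0 min
Fri: in 7:41 AM→7:40 AM, out 5:59 PM→6:00 PM; 10 h 20 min − 45 min = 9 h 35 min
Sat: in 6:34 AM→6:30 AM, out 10:57 AM→11:00 AM; 4 h 30 min
Total credited: 32 h 35 min.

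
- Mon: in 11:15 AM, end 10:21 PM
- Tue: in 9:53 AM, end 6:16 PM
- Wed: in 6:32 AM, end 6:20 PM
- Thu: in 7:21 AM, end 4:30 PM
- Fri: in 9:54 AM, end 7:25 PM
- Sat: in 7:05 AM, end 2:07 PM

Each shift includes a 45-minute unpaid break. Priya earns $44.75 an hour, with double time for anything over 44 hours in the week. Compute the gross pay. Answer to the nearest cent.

$2728.26

Mon: 11:15 AM–10:21 PM = 11 h 6 min; less 45 min break → 10 h 21 min
Tue: 9:53 AM–6:16 PM = 8 h 23 min; less 45 min break → 7 h 38 min
Wed: 6:32 AM–6:20 PM = 11 h 48 min; less 45 min break → 11 h 3 min
Thu: 7:21 AM–4:30 PM = 9 h 9 min; less 45 min break → 8 h 24 min
Fri: 9:54 AM–7:25 PM = 9 h 31 min; less 45 min break → 8 h 46 min
Sat: 7:05 AM–2:07 PM = 7 h 2 min; less 45 min break → 6 h 17 min
Total worked: 52 h 29 min = 3149 min.
Regular 44 h 0 min = 2640 min at $44.75/h; overtime 8 h 29 min = 509 min at $89.50/h.
Pay = (2640 × $44.75 + 509 × $89.50) ÷ 60 = $2728.26.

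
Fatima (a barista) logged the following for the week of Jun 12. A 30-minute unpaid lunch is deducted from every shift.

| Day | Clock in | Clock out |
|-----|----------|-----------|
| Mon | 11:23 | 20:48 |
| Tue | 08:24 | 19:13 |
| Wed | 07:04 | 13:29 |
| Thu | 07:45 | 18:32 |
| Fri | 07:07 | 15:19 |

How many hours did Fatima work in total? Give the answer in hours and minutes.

Mon: 11:23–20:48 = 9 h 25 min; less 30 min break → 8 h 55 min
Tue: 08:24–19:13 = 10 h 49 min; less 30 min break → 10 h 19 min
Wed: 07:04–13:29 = 6 h 25 min; less 30 min break → 5 h 55 min
Thu: 07:45–18:32 = 10 h 47 min; less 30 min break → 10 h 17 min
Fri: 07:07–15:19 = 8 h 12 min; less 30 min break → 7 h 42 min
Total: 8 h 55 min + 10 h 19 min + 5 h 55 min + 10 h 17 min + 7 h 42 min = 43 h 8 min.

43 h 8 min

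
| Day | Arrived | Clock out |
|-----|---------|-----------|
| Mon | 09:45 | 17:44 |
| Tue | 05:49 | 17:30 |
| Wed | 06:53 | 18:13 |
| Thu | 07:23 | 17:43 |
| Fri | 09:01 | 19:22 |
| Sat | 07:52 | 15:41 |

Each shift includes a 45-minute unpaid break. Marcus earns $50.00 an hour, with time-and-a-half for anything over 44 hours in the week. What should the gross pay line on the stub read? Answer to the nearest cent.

$3025.00

Mon: 09:45–17:44 = 7 h 59 min; less 45 min break → 7 h 14 min
Tue: 05:49–17:30 = 11 h 41 min; less 45 min break → 10 h 56 min
Wed: 06:53–18:13 = 11 h 20 min; less 45 min break → 10 h 35 min
Thu: 07:23–17:43 = 10 h 20 min; less 45 min break → 9 h 35 min
Fri: 09:01–19:22 = 10 h 21 min; less 45 min break → 9 h 36 min
Sat: 07:52–15:41 = 7 h 49 min; less 45 min break → 7 h 4 min
Total worked: 55 h 0 min = 3300 min.
Regular 44 h 0 min = 2640 min at $50.00/h; overtime 11 h 0 min = 660 min at $75.00/h.
Pay = (2640 × $50.00 + 660 × $75.00) ÷ 60 = $3025.00.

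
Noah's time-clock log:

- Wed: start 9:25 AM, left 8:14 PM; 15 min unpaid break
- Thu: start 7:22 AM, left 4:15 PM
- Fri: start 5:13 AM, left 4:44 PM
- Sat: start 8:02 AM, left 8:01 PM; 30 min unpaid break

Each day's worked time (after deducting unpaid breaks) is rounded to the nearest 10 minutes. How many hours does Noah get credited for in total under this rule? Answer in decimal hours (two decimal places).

42.33 hours

Wed: 9:25 AM–8:14 PM = 10 h 49 min − 15 min = 10 h 34 min → rounds to 10 h 30 min
Thu: 7:22 AM–4:15 PM = 8 h 53 min → rounds to 8 h 50 min
Fri: 5:13 AM–4:44 PM = 11 h 31 min → rounds to 11 h 30 min
Sat: 8:02 AM–8:01 PM = 11 h 59 min − 30 min = 11 h 29 min → rounds to 11 h 30 min
Total credited: 42 h 20 min.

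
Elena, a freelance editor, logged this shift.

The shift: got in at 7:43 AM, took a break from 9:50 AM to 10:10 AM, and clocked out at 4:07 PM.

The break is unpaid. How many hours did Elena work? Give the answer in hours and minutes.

8 h 4 min

The shift: 7:43 AM–4:07 PM = 8 h 24 min; less 20 min break → 8 h 4 min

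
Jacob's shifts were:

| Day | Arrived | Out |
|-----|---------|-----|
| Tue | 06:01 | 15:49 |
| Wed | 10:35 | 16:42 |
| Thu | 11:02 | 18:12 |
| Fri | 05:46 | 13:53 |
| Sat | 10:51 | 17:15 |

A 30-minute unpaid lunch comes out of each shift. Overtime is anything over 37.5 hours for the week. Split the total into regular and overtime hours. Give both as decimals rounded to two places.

Tue: 06:01–15:49 = 9 h 48 min; less 30 min break → 9 h 18 min
Wed: 10:35–16:42 = 6 h 7 min; less 30 min break → 5 h 37 min
Thu: 11:02–18:12 = 7 h 10 min; less 30 min break → 6 h 40 min
Fri: 05:46–13:53 = 8 h 7 min; less 30 min break → 7 h 37 min
Sat: 10:51–17:15 = 6 h 24 min; less 30 min break → 5 h 54 min
Total worked: 35 h 6 min = 35.10 h.
Threshold 37.5 h → overtime 0 h 0 min, regular 35 h 6 min.

Regular 35.10 hours, overtime 0.00 hours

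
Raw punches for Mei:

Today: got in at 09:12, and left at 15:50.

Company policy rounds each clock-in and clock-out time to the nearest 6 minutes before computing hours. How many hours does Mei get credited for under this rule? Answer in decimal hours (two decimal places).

Today: in 09:12→09:12, out 15:50→15:48; 6 h 36 min

6.60 hours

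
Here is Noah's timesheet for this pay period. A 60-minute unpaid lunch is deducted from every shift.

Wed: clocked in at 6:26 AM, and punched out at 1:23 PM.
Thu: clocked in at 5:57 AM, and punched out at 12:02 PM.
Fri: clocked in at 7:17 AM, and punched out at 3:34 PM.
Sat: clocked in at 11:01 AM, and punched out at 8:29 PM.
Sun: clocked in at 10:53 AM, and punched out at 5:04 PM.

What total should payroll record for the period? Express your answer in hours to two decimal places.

Wed: 6:26 AM–1:23 PM = 6 h 57 min; less 60 min break → 5 h 57 min
Thu: 5:57 AM–12:02 PM = 6 h 5 min; less 60 min break → 5 h 5 min
Fri: 7:17 AM–3:34 PM = 8 h 17 min; less 60 min break → 7 h 17 min
Sat: 11:01 AM–8:29 PM = 9 h 28 min; less 60 min break → 8 h 28 min
Sun: 10:53 AM–5:04 PM = 6 h 11 min; less 60 min break → 5 h 11 min
Total: 5 h 57 min + 5 h 5 min + 7 h 17 min + 8 h 28 min + 5 h 11 min = 31 h 58 min.

31.97 hours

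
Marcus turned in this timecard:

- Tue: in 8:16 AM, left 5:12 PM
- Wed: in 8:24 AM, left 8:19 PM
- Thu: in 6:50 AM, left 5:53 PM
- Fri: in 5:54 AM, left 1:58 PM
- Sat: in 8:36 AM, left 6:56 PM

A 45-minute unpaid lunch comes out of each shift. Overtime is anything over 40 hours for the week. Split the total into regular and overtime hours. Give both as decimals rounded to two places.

Tue: 8:16 AM–5:12 PM = 8 h 56 min; less 45 min break → 8 h 11 min
Wed: 8:24 AM–8:19 PM = 11 h 55 min; less 45 min break → 11 h 10 min
Thu: 6:50 AM–5:53 PM = 11 h 3 min; less 45 min break → 10 h 18 min
Fri: 5:54 AM–1:58 PM = 8 h 4 min; less 45 min break → 7 h 19 min
Sat: 8:36 AM–6:56 PM = 10 h 20 min; less 45 min break → 9 h 35 min
Total worked: 46 h 33 min = 46.55 h.
Threshold 40 h → overtime 6 h 33 min, regular 40 h 0 min.

Regular 40.00 hours, overtime 6.55 hours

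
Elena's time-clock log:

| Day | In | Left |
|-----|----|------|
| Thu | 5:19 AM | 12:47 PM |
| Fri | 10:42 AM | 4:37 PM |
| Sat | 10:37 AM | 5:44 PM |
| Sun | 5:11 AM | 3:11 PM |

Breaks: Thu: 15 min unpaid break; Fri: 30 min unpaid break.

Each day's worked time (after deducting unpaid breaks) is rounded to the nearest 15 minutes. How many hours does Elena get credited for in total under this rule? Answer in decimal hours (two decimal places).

Thu: 5:19 AM–12:47 PM = 7 h 28 min − 15 min = 7 h 13 min → rounds to 7 h 15 min
Fri: 10:42 AM–4:37 PM = 5 h 55 min − 30 min = 5 h 25 min → rounds to 5 h 30 min
Sat: 10:37 AM–5:44 PM = 7 h 7 min → rounds to 7 h 0 min
Sun: 5:11 AM–3:11 PM = 10 h 0 min → rounds to 10 h 0 min
Total credited: 29 h 45 min.

29.75 hours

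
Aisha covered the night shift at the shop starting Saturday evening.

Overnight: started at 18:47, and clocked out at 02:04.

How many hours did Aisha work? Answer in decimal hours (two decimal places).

Overnight: 18:47 → midnight = 5 h 13 min; midnight → 02:04 = 2 h 4 min; span 7 h 17 min

7.28 hours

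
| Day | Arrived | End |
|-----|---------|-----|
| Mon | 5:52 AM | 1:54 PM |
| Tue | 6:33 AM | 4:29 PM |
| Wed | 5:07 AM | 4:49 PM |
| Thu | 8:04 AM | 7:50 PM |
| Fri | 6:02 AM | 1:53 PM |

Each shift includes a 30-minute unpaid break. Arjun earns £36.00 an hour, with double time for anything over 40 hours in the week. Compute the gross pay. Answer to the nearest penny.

Mon: 5:52 AM–1:54 PM = 8 h 2 min; less 30 min break → 7 h 32 min
Tue: 6:33 AM–4:29 PM = 9 h 56 min; less 30 min break → 9 h 26 min
Wed: 5:07 AM–4:49 PM = 11 h 42 min; less 30 min break → 11 h 12 min
Thu: 8:04 AM–7:50 PM = 11 h 46 min; less 30 min break → 11 h 16 min
Fri: 6:02 AM–1:53 PM = 7 h 51 min; less 30 min break → 7 h 21 min
Total worked: 46 h 47 min = 2807 min.
Regular 40 h 0 min = 2400 min at £36.00/h; overtime 6 h 47 min = 407 min at £72.00/h.
Pay = (2400 × £36.00 + 407 × £72.00) ÷ 60 = £1928.40.

£1928.40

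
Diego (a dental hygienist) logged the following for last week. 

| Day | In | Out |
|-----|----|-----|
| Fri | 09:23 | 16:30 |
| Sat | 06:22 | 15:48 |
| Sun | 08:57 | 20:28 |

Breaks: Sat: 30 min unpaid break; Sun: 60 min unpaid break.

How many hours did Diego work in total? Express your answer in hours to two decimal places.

26.57 hours

Fri: 09:23–16:30 = 7 h 7 min
Sat: 06:22–15:48 = 9 h 26 min; less 30 min break → 8 h 56 min
Sun: 08:57–20:28 = 11 h 31 min; less 60 min break → 10 h 31 min
Total: 7 h 7 min + 8 h 56 min + 10 h 31 min = 26 h 34 min.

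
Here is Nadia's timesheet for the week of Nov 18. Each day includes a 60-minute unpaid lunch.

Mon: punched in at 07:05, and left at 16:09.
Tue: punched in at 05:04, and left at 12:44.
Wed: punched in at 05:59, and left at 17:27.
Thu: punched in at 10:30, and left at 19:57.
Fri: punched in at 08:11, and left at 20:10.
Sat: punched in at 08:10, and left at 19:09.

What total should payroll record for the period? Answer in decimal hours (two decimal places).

54.62 hours

Mon: 07:05–16:09 = 9 h 4 min; less 60 min break → 8 h 4 min
Tue: 05:04–12:44 = 7 h 40 min; less 60 min break → 6 h 40 min
Wed: 05:59–17:27 = 11 h 28 min; less 60 min break → 10 h 28 min
Thu: 10:30–19:57 = 9 h 27 min; less 60 min break → 8 h 27 min
Fri: 08:11–20:10 = 11 h 59 min; less 60 min break → 10 h 59 min
Sat: 08:10–19:09 = 10 h 59 min; less 60 min break → 9 h 59 min
Total: 8 h 4 min + 6 h 40 min + 10 h 28 min + 8 h 27 min + 10 h 59 min + 9 h 59 min = 54 h 37 min.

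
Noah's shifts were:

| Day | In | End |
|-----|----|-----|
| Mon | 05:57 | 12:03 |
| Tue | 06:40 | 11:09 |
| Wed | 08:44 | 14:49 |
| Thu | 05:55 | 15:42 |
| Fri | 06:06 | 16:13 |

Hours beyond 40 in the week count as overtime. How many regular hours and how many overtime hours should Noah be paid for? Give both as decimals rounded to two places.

Regular 36.57 hours, overtime 0.00 hours

Mon: 05:57–12:03 = 6 h 6 min
Tue: 06:40–11:09 = 4 h 29 min
Wed: 08:44–14:49 = 6 h 5 min
Thu: 05:55–15:42 = 9 h 47 min
Fri: 06:06–16:13 = 10 h 7 min
Total worked: 36 h 34 min = 36.57 h.
Threshold 40 h → overtime 0 h 0 min, regular 36 h 34 min.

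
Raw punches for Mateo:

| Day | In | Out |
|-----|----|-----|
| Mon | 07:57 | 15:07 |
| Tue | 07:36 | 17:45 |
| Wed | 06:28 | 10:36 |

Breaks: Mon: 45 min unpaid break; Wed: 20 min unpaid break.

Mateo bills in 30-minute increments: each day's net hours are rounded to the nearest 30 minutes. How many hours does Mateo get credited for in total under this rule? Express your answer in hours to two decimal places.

20.50 hours

Mon: 07:57–15:07 = 7 h 10 min − 45 min = 6 h 25 min → rounds to 6 h 30 min
Tue: 07:36–17:45 = 10 h 9 min → rounds to 10 h 0 min
Wed: 06:28–10:36 = 4 h 8 min − 20 min = 3 h 48 min → rounds to 4 h 0 min
Total credited: 20 h 30 min.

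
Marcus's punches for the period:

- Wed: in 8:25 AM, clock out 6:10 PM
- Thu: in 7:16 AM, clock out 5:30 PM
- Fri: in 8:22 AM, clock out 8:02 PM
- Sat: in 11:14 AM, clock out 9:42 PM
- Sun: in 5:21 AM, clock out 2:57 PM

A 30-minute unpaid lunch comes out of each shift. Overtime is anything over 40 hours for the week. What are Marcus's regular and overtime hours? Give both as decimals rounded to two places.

Regular 40.00 hours, overtime 9.22 hours

Wed: 8:25 AM–6:10 PM = 9 h 45 min; less 30 min break → 9 h 15 min
Thu: 7:16 AM–5:30 PM = 10 h 14 min; less 30 min break → 9 h 44 min
Fri: 8:22 AM–8:02 PM = 11 h 40 min; less 30 min break → 11 h 10 min
Sat: 11:14 AM–9:42 PM = 10 h 28 min; less 30 min break → 9 h 58 min
Sun: 5:21 AM–2:57 PM = 9 h 36 min; less 30 min break → 9 h 6 min
Total worked: 49 h 13 min = 49.22 h.
Threshold 40 h → overtime 9 h 13 min, regular 40 h 0 min.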